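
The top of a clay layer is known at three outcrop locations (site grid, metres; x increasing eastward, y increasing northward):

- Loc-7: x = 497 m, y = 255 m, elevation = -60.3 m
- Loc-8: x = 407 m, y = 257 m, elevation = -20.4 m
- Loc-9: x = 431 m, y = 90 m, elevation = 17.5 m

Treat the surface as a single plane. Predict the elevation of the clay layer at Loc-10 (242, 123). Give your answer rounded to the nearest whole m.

Two edge vectors: Loc-7→Loc-8 = (-90, 2, 39.9), Loc-7→Loc-9 = (-66, -165, 77.8).
Normal n = (Loc-7→Loc-8) × (Loc-7→Loc-9) = (6739.1, 4368.6, 14982).
So ∂z/∂x = −n_x/n_z = −0.44981 and ∂z/∂y = −n_y/n_z = −0.29159.
Intercept c from Loc-7: -60.3 + 223.56 + 74.36 = 237.61.
At (242, 123): z = −108.9 − 35.9 + 237.61 = 92.9 m.

93 m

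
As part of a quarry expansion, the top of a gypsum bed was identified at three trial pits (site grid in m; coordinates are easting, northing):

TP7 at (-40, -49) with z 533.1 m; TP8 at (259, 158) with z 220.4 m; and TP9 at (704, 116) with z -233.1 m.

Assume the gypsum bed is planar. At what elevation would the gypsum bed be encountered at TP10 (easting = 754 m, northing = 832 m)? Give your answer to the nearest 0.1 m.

-308.5 m

Two edge vectors: TP7→TP8 = (299, 207, -312.7), TP7→TP9 = (744, 165, -766.2).
Normal n = (TP7→TP8) × (TP7→TP9) = (-107007.9, -3555, -104673).
So ∂z/∂easting = −n_x/n_z = −1.02231 and ∂z/∂northing = −n_y/n_z = −0.03396.
Intercept c from TP7: 533.1 − 40.89 − 1.66 = 490.54.
At (754, 832): z = −770.8 − 28.3 + 490.54 = -308.5 m.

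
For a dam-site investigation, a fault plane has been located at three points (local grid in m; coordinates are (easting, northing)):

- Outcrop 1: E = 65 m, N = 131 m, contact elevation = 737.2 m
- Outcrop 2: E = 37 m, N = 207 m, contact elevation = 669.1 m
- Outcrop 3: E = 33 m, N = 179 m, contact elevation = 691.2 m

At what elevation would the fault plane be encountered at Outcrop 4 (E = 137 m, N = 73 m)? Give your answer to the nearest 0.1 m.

Two edge vectors: Outcrop 1→Outcrop 2 = (-28, 76, -68.1), Outcrop 1→Outcrop 3 = (-32, 48, -46).
Normal n = (Outcrop 1→Outcrop 2) × (Outcrop 1→Outcrop 3) = (-227.2, 891.2, 1088).
So ∂z/∂E = −n_x/n_z = 0.20882 and ∂z/∂N = −n_y/n_z = −0.81912.
Intercept c from Outcrop 1: 737.2 − 13.57 + 107.30 = 830.93.
At (137, 73): z = 28.6 − 59.8 + 830.93 = 799.7 m.

799.7 m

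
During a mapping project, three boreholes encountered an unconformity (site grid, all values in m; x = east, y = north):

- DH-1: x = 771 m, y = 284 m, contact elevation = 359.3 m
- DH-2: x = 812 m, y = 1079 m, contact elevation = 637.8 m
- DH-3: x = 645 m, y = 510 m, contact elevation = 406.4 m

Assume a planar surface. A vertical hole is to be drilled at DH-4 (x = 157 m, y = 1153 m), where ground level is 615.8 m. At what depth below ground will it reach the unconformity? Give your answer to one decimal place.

105.6 m

Let the plane be z = a·x + b·y + c.
DH-2−DH-1: 41a + 795b = 278.5;  DH-3−DH-1: −126a + 226b = 47.1.
Solving gives a = 0.232981, b = 0.338299.
Then c = 359.3 − a·771 − b·284 = 83.59.
At (157, 1153): z_contact = 36.58 + 390.06 + 83.59 = 510.23 m.
Depth below ground = 615.8 − 510.23 = 105.6 m.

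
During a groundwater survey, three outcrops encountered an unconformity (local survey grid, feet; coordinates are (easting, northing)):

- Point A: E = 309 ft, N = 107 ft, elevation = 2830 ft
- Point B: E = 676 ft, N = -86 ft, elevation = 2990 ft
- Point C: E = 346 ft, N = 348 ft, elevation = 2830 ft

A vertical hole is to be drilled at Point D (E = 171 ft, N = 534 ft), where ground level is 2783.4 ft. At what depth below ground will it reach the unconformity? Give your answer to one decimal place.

Let the plane be z = a·E + b·N + c.
Point B−Point A: 367a − 193b = 160;  Point C−Point A: 37a + 241b = 0.
Solving gives a = 0.40340, b = −0.06193.
Then c = 2830 − a·309 − b·107 = 2711.98.
At (171, 534): z_contact = 68.98 − 33.07 + 2711.98 = 2747.89 ft.
Depth below ground = 2783.4 − 2747.89 = 35.5 ft.

35.5 ft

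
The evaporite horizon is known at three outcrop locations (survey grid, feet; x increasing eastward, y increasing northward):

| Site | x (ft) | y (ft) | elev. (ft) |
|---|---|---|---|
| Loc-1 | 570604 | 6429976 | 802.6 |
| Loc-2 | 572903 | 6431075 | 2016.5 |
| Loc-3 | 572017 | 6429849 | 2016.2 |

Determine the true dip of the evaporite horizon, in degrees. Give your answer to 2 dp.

44.85°

Two edge vectors: Loc-1→Loc-2 = (2299, 1099, 1213.9), Loc-1→Loc-3 = (1413, -127, 1213.6).
Normal n = (Loc-1→Loc-2) × (Loc-1→Loc-3) = (1487911.7, -1074825.7, -1844860).
So ∂z/∂x = −n_x/n_z = 0.80652 and ∂z/∂y = −n_y/n_z = −0.58261.
Gradient magnitude |∇z| = √(a² + b²) = √(0.65047 + 0.33943) = 0.99494.
True dip = arctan(0.99494) = 44.85°, dipping toward NW (azimuth ≈ 306°).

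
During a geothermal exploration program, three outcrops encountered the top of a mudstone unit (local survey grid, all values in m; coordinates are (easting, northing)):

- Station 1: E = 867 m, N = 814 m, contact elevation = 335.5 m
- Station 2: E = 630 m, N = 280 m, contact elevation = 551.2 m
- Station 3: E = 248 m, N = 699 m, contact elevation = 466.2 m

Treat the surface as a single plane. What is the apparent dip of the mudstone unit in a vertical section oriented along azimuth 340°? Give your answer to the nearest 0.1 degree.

14.9°

Let the plane be z = a·E + b·N + c.
Station 2−Station 1: −237a − 534b = 215.7;  Station 3−Station 1: −619a − 115b = 130.7.
Solving gives a = −0.14833, b = −0.33810.
Unit vector along 340° is (sin 340°, cos 340°) = (-0.3420, 0.9397).
Slope in that direction = a·(-0.3420) + b·(0.9397) = −0.26698.
Apparent dip = arctan|0.26698| = 14.9° (true dip is 20.3°, so apparent ≤ true as expected).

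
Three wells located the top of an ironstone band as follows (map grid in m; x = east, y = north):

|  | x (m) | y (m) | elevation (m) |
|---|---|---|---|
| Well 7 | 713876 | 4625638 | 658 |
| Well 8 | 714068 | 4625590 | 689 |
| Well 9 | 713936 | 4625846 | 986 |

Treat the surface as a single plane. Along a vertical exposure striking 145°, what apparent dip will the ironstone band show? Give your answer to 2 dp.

41.09°

Let the plane be z = a·x + b·y + c.
Well 8−Well 7: 192a − 48b = 31;  Well 9−Well 7: 60a + 208b = 328.
Solving gives a = 0.51831, b = 1.42741.
Unit vector along 145° is (sin 145°, cos 145°) = (0.5736, -0.8192).
Slope in that direction = a·(0.5736) + b·(-0.8192) = −0.87198.
Apparent dip = arctan|0.87198| = 41.09° (true dip is 56.6°, so apparent ≤ true as expected).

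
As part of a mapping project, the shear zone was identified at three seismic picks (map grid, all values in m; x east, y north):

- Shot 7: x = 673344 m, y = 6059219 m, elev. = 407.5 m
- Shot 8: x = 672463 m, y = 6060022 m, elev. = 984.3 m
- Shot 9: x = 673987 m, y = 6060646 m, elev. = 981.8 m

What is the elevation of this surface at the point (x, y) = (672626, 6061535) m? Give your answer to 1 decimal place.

Two edge vectors: Shot 7→Shot 8 = (-881, 803, 576.8), Shot 7→Shot 9 = (643, 1427, 574.3).
Normal n = (Shot 7→Shot 8) × (Shot 7→Shot 9) = (-361930.7, 876840.7, -1773516).
So ∂z/∂x = −n_x/n_z = −0.204075238 and ∂z/∂y = −n_y/n_z = 0.494408114.
Intercept c from Shot 7: 407.5 + 137412.84 − 2995727.04 = −2857906.70.
At (672626, 6061535): z = −137266.3 + 2996872.1 − 2857906.70 = 1699.1 m.

1699.1 m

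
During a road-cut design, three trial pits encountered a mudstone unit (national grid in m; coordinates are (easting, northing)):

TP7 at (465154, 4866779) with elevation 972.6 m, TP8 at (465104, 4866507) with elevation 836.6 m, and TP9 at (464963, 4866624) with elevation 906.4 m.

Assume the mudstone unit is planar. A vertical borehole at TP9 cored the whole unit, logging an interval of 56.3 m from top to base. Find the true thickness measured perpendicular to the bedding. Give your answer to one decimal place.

Two edge vectors: TP7→TP8 = (-50, -272, -136), TP7→TP9 = (-191, -155, -66.2).
Normal n = (TP7→TP8) × (TP7→TP9) = (-3073.6, 22666, -44202).
So ∂z/∂E = −n_x/n_z = −0.06954 and ∂z/∂N = −n_y/n_z = 0.51278.
|∇z| = √(a²+b²) = 0.51748, so dip δ = arctan(0.51748) = 27.36°.
True thickness = vertical thickness × cos δ = 56.3 × cos 27.36° = 50.0 m.

50.0 m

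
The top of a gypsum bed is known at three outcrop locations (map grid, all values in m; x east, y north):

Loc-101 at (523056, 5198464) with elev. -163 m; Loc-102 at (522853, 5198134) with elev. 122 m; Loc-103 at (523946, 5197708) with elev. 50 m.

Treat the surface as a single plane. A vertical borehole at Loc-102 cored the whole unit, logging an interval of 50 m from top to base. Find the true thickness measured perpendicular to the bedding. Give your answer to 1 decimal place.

Let the plane be z = a·x + b·y + c.
Loc-102−Loc-101: −203a − 330b = 285;  Loc-103−Loc-101: 890a − 756b = 213.
Solving gives a = −0.32464, b = −0.66393.
|∇z| = √(a²+b²) = 0.73905, so dip δ = arctan(0.73905) = 36.47°.
True thickness = vertical thickness × cos δ = 50 × cos 36.47° = 40.2 m.

40.2 m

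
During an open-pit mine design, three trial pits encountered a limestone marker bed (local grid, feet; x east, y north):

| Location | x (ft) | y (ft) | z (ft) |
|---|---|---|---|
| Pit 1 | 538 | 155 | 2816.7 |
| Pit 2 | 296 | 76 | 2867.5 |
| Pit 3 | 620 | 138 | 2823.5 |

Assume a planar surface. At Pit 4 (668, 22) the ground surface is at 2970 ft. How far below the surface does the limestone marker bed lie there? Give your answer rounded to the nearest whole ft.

Two edge vectors: Pit 1→Pit 2 = (-242, -79, 50.8), Pit 1→Pit 3 = (82, -17, 6.8).
Normal n = (Pit 1→Pit 2) × (Pit 1→Pit 3) = (326.4, 5811.2, 10592).
So ∂z/∂x = −n_x/n_z = −0.03082 and ∂z/∂y = −n_y/n_z = −0.54864.
Intercept c from Pit 1: 2816.7 + 16.58 + 85.04 = 2918.32.
At (668, 22): z_contact = −20.6 − 12.1 + 2918.32 = 2885.7 ft.
Depth below ground = 2970 − 2885.7 = 84 ft.

84 ft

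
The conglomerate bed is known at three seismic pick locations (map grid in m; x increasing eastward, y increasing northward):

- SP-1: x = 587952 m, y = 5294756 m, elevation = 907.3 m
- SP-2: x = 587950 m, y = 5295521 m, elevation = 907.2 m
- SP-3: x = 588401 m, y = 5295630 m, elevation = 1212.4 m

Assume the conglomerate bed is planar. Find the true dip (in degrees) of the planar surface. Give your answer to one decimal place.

Two edge vectors: SP-1→SP-2 = (-2, 765, -0.1), SP-1→SP-3 = (449, 874, 305.1).
Normal n = (SP-1→SP-2) × (SP-1→SP-3) = (233488.9, 565.3, -345233).
So ∂z/∂x = −n_x/n_z = 0.67632 and ∂z/∂y = −n_y/n_z = 0.00164.
Gradient magnitude |∇z| = √(a² + b²) = √(0.45741 + 0.00000) = 0.67632.
True dip = arctan(0.67632) = 34.1°, dipping toward W (azimuth ≈ 270°).

34.1°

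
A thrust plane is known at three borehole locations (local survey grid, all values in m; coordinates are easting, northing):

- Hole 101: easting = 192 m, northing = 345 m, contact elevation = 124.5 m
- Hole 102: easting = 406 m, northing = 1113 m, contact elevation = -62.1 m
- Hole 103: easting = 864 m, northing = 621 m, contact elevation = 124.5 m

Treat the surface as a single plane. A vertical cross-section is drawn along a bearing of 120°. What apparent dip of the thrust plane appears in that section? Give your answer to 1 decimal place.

13.2°

Let the plane be z = a·easting + b·northing + c.
Hole 102−Hole 101: 214a + 768b = −186.6;  Hole 103−Hole 101: 672a + 276b = 0.
Solving gives a = 0.11269, b = −0.27437.
Unit vector along 120° is (sin 120°, cos 120°) = (0.8660, -0.5000).
Slope in that direction = a·(0.8660) + b·(-0.5000) = 0.23477.
Apparent dip = arctan|0.23477| = 13.2° (true dip is 16.5°, so apparent ≤ true as expected).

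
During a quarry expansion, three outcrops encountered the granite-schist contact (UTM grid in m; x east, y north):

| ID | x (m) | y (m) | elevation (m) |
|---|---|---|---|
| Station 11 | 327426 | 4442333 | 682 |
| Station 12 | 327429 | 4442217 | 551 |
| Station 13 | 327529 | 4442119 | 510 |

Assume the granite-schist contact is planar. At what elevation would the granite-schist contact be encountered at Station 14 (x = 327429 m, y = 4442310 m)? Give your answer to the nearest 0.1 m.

657.7 m

Let the plane be z = a·x + b·y + c.
Station 12−Station 11: 3a − 116b = −131;  Station 13−Station 11: 103a − 214b = −172.
Solving gives a = 0.714841677, b = 1.147797630.
Then c = 682 − a·327426 − b·4442333 = −5332275.04.
At (327429, 4442310): z = 234059.9 + 5098872.9 − 5332275.04 = 657.7 m.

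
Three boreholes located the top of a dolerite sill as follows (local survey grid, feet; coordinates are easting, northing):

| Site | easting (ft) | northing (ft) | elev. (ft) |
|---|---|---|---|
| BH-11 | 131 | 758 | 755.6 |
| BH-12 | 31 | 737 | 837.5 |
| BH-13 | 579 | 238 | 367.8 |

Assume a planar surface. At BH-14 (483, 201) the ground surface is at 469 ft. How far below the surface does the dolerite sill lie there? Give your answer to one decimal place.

23.1 ft

Let the plane be z = a·easting + b·northing + c.
BH-12−BH-11: −100a − 21b = 81.9;  BH-13−BH-11: 448a − 520b = −387.8.
Solving gives a = −0.82614, b = 0.03402.
Then c = 755.6 − a·131 − b·758 = 838.04.
At (483, 201): z_contact = −399.03 + 6.84 + 838.04 = 445.85 ft.
Depth below ground = 469 − 445.85 = 23.1 ft.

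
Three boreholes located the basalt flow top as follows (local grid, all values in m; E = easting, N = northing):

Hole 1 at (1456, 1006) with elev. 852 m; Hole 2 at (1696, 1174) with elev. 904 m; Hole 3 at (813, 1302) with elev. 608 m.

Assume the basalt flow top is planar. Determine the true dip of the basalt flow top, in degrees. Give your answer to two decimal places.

Let the plane be z = a·E + b·N + c.
Hole 2−Hole 1: 240a + 168b = 52;  Hole 3−Hole 1: −643a + 296b = −244.
Solving gives a = 0.31488, b = −0.14031.
Gradient magnitude |∇z| = √(a² + b²) = √(0.09915 + 0.01969) = 0.34473.
True dip = arctan(0.34473) = 19.02°, dipping toward WNW (azimuth ≈ 294°).

19.02°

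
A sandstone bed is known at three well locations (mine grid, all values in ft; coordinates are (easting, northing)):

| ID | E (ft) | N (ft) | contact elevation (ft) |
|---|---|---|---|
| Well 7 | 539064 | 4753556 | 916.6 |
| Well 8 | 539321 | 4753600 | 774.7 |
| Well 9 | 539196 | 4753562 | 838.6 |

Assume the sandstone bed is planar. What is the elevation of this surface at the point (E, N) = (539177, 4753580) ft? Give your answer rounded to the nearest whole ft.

856 ft

Two edge vectors: Well 7→Well 8 = (257, 44, -141.9), Well 7→Well 9 = (132, 6, -78).
Normal n = (Well 7→Well 8) × (Well 7→Well 9) = (-2580.6, 1315.2, -4266).
So ∂z/∂E = −n_x/n_z = −0.60492264 and ∂z/∂N = −n_y/n_z = 0.30829817.
Intercept c from Well 7: 916.6 + 326092.02 − 1465512.62 = −1138504.00.
At (539177, 4753580): z = −326160.4 + 1465520.0 − 1138504.00 = 855.6 ft.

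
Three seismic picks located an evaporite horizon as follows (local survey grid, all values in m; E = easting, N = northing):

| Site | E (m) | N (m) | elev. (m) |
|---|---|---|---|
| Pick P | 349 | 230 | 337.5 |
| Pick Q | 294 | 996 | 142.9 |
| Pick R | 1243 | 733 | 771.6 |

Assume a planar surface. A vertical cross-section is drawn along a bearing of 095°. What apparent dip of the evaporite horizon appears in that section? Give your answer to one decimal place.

Two edge vectors: Pick P→Pick Q = (-55, 766, -194.6), Pick P→Pick R = (894, 503, 434.1).
Normal n = (Pick P→Pick Q) × (Pick P→Pick R) = (430404.4, -150096.9, -712469).
So ∂z/∂E = −n_x/n_z = 0.60410 and ∂z/∂N = −n_y/n_z = −0.21067.
Unit vector along 095° is (sin 95°, cos 95°) = (0.9962, -0.0872).
Slope in that direction = a·(0.9962) + b·(-0.0872) = 0.62017.
Apparent dip = arctan|0.62017| = 31.8° (true dip is 32.6°, so apparent ≤ true as expected).

31.8°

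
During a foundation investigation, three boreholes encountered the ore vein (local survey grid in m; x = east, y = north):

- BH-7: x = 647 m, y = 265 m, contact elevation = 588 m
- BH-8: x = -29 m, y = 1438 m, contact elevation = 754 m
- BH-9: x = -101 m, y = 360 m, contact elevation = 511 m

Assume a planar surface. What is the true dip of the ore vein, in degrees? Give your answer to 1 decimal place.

Two edge vectors: BH-7→BH-8 = (-676, 1173, 166), BH-7→BH-9 = (-748, 95, -77).
Normal n = (BH-7→BH-8) × (BH-7→BH-9) = (-106091, -176220, 813184).
So ∂z/∂x = −n_x/n_z = 0.13046 and ∂z/∂y = −n_y/n_z = 0.21670.
Gradient magnitude |∇z| = √(a² + b²) = √(0.01702 + 0.04696) = 0.25295.
True dip = arctan(0.25295) = 14.2°, dipping toward SSW (azimuth ≈ 211°).

14.2°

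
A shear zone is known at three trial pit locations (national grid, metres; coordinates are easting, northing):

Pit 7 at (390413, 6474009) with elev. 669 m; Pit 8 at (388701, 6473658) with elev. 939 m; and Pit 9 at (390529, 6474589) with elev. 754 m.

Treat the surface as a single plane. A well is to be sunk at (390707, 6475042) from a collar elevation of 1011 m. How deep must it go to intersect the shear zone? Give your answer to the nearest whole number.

Let the plane be z = a·easting + b·northing + c.
Pit 8−Pit 7: −1712a − 351b = 270;  Pit 9−Pit 7: 116a + 580b = 85.
Solving gives a = −0.19578490, b = 0.18570870.
Then c = 669 − a·390413 − b·6474009 = −1125173.86.
At (390707, 6475042): z_contact = −76494.5 + 1202471.7 − 1125173.86 = 803.3 m.
Depth below ground = 1011 − 803.3 = 208 m.

208 m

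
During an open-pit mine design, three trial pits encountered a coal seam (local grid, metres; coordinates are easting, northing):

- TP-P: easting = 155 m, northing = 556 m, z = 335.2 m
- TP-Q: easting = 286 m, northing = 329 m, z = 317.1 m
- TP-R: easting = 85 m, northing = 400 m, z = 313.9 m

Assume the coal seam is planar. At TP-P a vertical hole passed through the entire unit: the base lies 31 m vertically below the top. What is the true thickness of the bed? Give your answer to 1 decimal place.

Let the plane be z = a·easting + b·northing + c.
TP-Q−TP-P: 131a − 227b = −18.1;  TP-R−TP-P: −70a − 156b = −21.3.
Solving gives a = 0.05537, b = 0.11169.
|∇z| = √(a²+b²) = 0.12466, so dip δ = arctan(0.12466) = 7.11°.
True thickness = vertical thickness × cos δ = 31 × cos 7.11° = 30.8 m.

30.8 m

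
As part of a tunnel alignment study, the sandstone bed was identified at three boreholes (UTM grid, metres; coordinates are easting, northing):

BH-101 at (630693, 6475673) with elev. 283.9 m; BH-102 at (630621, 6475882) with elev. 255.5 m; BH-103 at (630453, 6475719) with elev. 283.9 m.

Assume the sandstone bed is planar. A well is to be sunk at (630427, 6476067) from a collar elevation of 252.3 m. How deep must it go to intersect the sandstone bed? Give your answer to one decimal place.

Let the plane be z = a·easting + b·northing + c.
BH-102−BH-101: −72a + 209b = −28.4;  BH-103−BH-101: −240a + 46b = 0.
Solving gives a = −0.027885929, b = −0.145491803.
Then c = 283.9 − a·630693 − b·6475673 = 960028.70.
At (630427, 6476067): z_contact = −17580.04 − 942214.67 + 960028.70 = 233.99 m.
Depth below ground = 252.3 − 233.99 = 18.3 m.

18.3 m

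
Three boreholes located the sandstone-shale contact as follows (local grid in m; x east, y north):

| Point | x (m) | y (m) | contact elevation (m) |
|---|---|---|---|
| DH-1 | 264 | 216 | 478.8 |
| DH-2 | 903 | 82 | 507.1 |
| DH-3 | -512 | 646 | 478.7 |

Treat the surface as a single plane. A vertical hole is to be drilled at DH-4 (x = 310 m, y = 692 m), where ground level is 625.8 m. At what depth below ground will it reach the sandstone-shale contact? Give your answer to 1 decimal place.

Let the plane be z = a·x + b·y + c.
DH-2−DH-1: 639a − 134b = 28.3;  DH-3−DH-1: −776a + 430b = −0.1.
Solving gives a = 0.07117, b = 0.12821.
Then c = 478.8 − a·264 − b·216 = 432.32.
At (310, 692): z_contact = 22.06 + 88.72 + 432.32 = 543.10 m.
Depth below ground = 625.8 − 543.10 = 82.7 m.

82.7 m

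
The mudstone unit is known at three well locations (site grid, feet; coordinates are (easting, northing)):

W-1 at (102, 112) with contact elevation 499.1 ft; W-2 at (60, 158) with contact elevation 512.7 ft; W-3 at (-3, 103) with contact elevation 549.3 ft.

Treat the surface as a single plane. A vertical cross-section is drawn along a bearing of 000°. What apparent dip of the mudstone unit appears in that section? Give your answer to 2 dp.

7.44°

Two edge vectors: W-1→W-2 = (-42, 46, 13.6), W-1→W-3 = (-105, -9, 50.2).
Normal n = (W-1→W-2) × (W-1→W-3) = (2431.6, 680.4, 5208).
So ∂z/∂E = −n_x/n_z = −0.46690 and ∂z/∂N = −n_y/n_z = −0.13065.
Unit vector along 000° is (sin 0°, cos 0°) = (0.0000, 1.0000).
Slope in that direction = a·(0.0000) + b·(1.0000) = −0.13065.
Apparent dip = arctan|0.13065| = 7.44° (true dip is 25.9°, so apparent ≤ true as expected).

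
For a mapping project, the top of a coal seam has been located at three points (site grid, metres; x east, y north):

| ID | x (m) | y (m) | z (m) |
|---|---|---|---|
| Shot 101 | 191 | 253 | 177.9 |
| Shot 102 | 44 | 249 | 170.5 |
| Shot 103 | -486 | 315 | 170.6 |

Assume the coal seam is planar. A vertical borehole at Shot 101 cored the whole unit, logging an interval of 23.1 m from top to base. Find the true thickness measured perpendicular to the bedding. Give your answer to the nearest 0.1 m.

Let the plane be z = a·x + b·y + c.
Shot 102−Shot 101: −147a − 4b = −7.4;  Shot 103−Shot 101: −677a + 62b = −7.3.
Solving gives a = 0.04128, b = 0.33300.
|∇z| = √(a²+b²) = 0.33555, so dip δ = arctan(0.33555) = 18.55°.
True thickness = vertical thickness × cos δ = 23.1 × cos 18.55° = 21.9 m.

21.9 m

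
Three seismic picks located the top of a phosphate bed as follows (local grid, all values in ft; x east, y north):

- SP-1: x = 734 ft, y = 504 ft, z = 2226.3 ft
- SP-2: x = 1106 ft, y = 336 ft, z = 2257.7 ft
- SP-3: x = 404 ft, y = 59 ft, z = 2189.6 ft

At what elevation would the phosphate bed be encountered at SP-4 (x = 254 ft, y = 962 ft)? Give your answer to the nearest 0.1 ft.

Let the plane be z = a·x + b·y + c.
SP-2−SP-1: 372a − 168b = 31.4;  SP-3−SP-1: −330a − 445b = −36.7.
Solving gives a = 0.091133, b = 0.014890.
Then c = 2226.3 − a·734 − b·504 = 2151.90.
At (254, 962): z = 23.1 + 14.3 + 2151.90 = 2189.4 ft.

2189.4 ft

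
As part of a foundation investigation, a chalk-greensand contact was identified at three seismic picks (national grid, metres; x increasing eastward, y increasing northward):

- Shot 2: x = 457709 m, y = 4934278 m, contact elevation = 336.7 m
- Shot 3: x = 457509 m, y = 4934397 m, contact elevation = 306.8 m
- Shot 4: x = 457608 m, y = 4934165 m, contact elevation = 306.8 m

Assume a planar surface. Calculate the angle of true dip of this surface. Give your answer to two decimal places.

12.29°

Let the plane be z = a·x + b·y + c.
Shot 3−Shot 2: −200a + 119b = −29.9;  Shot 4−Shot 2: −101a − 113b = −29.9.
Solving gives a = 0.20038, b = 0.08551.
Gradient magnitude |∇z| = √(a² + b²) = √(0.04015 + 0.00731) = 0.21786.
True dip = arctan(0.21786) = 12.29°, dipping toward WSW (azimuth ≈ 247°).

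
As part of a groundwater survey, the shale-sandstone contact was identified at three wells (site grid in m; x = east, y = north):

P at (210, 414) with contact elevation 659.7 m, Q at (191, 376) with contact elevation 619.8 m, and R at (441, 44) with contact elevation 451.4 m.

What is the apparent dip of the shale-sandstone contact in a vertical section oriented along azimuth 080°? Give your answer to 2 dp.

29.74°

Two edge vectors: P→Q = (-19, -38, -39.9), P→R = (231, -370, -208.3).
Normal n = (P→Q) × (P→R) = (-6847.6, -13174.6, 15808).
So ∂z/∂x = −n_x/n_z = 0.43317 and ∂z/∂y = −n_y/n_z = 0.83341.
Unit vector along 080° is (sin 80°, cos 80°) = (0.9848, 0.1736).
Slope in that direction = a·(0.9848) + b·(0.1736) = 0.57131.
Apparent dip = arctan|0.57131| = 29.74° (true dip is 43.2°, so apparent ≤ true as expected).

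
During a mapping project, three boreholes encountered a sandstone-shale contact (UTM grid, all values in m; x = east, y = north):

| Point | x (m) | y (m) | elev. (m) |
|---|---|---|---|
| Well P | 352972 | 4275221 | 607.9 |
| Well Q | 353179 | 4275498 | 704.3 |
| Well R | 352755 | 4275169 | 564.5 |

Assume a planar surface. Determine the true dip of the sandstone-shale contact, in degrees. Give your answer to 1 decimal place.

15.7°

Two edge vectors: Well P→Well Q = (207, 277, 96.4), Well P→Well R = (-217, -52, -43.4).
Normal n = (Well P→Well Q) × (Well P→Well R) = (-7009, -11935, 49345).
So ∂z/∂x = −n_x/n_z = 0.14204 and ∂z/∂y = −n_y/n_z = 0.24187.
Gradient magnitude |∇z| = √(a² + b²) = √(0.02018 + 0.05850) = 0.28049.
True dip = arctan(0.28049) = 15.7°, dipping toward SSW (azimuth ≈ 210°).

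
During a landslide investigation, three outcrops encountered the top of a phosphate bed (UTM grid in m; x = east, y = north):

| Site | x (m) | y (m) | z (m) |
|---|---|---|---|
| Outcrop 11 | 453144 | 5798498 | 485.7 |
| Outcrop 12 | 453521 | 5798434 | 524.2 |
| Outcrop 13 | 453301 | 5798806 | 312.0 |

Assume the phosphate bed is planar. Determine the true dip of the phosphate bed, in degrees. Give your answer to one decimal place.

Two edge vectors: Outcrop 11→Outcrop 12 = (377, -64, 38.5), Outcrop 11→Outcrop 13 = (157, 308, -173.7).
Normal n = (Outcrop 11→Outcrop 12) × (Outcrop 11→Outcrop 13) = (-741.2, 71529.4, 126164).
So ∂z/∂x = −n_x/n_z = 0.00587 and ∂z/∂y = −n_y/n_z = −0.56696.
Gradient magnitude |∇z| = √(a² + b²) = √(0.00003 + 0.32144) = 0.56699.
True dip = arctan(0.56699) = 29.6°, dipping toward N (azimuth ≈ 359°).

29.6°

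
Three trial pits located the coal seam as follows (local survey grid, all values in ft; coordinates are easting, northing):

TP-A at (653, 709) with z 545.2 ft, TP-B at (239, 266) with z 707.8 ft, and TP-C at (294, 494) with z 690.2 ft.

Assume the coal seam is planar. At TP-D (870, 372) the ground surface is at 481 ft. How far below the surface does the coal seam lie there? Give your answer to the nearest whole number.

34 ft

Two edge vectors: TP-A→TP-B = (-414, -443, 162.6), TP-A→TP-C = (-359, -215, 145).
Normal n = (TP-A→TP-B) × (TP-A→TP-C) = (-29276, 1656.6, -70027).
So ∂z/∂easting = −n_x/n_z = −0.41807 and ∂z/∂northing = −n_y/n_z = 0.02366.
Intercept c from TP-A: 545.2 + 273.00 − 16.77 = 801.43.
At (870, 372): z_contact = −363.7 + 8.8 + 801.43 = 446.5 ft.
Depth below ground = 481 − 446.5 = 34 ft.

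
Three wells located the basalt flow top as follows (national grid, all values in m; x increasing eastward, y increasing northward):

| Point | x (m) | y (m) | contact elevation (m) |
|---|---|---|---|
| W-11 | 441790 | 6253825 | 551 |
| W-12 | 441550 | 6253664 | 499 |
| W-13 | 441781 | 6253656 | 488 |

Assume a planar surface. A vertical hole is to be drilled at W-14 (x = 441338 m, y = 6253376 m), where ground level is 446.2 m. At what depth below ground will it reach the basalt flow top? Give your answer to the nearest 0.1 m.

47.7 m

Two edge vectors: W-11→W-12 = (-240, -161, -52), W-11→W-13 = (-9, -169, -63).
Normal n = (W-11→W-12) × (W-11→W-13) = (1355, -14652, 39111).
So ∂z/∂x = −n_x/n_z = −0.034644985 and ∂z/∂y = −n_y/n_z = 0.374626064.
Intercept c from W-11: 551 + 15305.81 − 2342845.85 = −2326989.04.
At (441338, 6253376): z_contact = −15290.15 + 2342677.64 − 2326989.04 = 398.45 m.
Depth below ground = 446.2 − 398.45 = 47.7 m.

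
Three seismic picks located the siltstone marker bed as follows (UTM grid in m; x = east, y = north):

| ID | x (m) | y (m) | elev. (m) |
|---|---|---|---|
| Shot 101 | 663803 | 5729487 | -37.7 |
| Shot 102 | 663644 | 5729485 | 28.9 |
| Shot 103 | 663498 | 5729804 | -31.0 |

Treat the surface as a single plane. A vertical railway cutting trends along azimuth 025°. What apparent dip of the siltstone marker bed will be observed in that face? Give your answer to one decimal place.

Two edge vectors: Shot 101→Shot 102 = (-159, -2, 66.6), Shot 101→Shot 103 = (-305, 317, 6.7).
Normal n = (Shot 101→Shot 102) × (Shot 101→Shot 103) = (-21125.6, -19247.7, -51013).
So ∂z/∂x = −n_x/n_z = −0.41412 and ∂z/∂y = −n_y/n_z = −0.37731.
Unit vector along 025° is (sin 25°, cos 25°) = (0.4226, 0.9063).
Slope in that direction = a·(0.4226) + b·(0.9063) = −0.51697.
Apparent dip = arctan|0.51697| = 27.3° (true dip is 29.3°, so apparent ≤ true as expected).

27.3°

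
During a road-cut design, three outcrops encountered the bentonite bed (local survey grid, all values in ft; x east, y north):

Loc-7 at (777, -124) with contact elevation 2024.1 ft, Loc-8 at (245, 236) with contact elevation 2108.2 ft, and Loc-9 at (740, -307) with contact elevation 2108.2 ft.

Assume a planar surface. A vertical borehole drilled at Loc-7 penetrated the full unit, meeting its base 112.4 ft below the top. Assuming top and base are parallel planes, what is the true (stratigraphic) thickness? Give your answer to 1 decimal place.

Two edge vectors: Loc-7→Loc-8 = (-532, 360, 84.1), Loc-7→Loc-9 = (-37, -183, 84.1).
Normal n = (Loc-7→Loc-8) × (Loc-7→Loc-9) = (45666.3, 41629.5, 110676).
So ∂z/∂x = −n_x/n_z = −0.41261 and ∂z/∂y = −n_y/n_z = −0.37614.
|∇z| = √(a²+b²) = 0.55833, so dip δ = arctan(0.55833) = 29.18°.
True thickness = vertical thickness × cos δ = 112.4 × cos 29.18° = 98.1 ft.

98.1 ft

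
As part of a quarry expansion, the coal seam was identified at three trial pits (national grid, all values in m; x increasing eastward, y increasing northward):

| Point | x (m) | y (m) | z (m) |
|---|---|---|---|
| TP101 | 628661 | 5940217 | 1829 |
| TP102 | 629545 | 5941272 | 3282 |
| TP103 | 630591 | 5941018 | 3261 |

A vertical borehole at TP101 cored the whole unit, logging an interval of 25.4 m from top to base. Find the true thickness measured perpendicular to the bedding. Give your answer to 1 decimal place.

Two edge vectors: TP101→TP102 = (884, 1055, 1453), TP101→TP103 = (1930, 801, 1432).
Normal n = (TP101→TP102) × (TP101→TP103) = (346907, 1538402, -1328066).
So ∂z/∂x = −n_x/n_z = 0.26121 and ∂z/∂y = −n_y/n_z = 1.15838.
|∇z| = √(a²+b²) = 1.18746, so dip δ = arctan(1.18746) = 49.90°.
True thickness = vertical thickness × cos δ = 25.4 × cos 49.90° = 16.4 m.

16.4 m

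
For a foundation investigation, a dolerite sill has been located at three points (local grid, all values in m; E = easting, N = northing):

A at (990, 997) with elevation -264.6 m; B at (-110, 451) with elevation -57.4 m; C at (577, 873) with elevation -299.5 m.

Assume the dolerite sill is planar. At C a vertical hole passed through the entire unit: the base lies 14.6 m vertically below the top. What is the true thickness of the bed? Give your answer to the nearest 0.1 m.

8.2 m

Two edge vectors: A→B = (-1100, -546, 207.2), A→C = (-413, -124, -34.9).
Normal n = (A→B) × (A→C) = (44748.2, -123963.6, -89098).
So ∂z/∂E = −n_x/n_z = 0.50224 and ∂z/∂N = −n_y/n_z = −1.39132.
|∇z| = √(a²+b²) = 1.47919, so dip δ = arctan(1.47919) = 55.94°.
True thickness = vertical thickness × cos δ = 14.6 × cos 55.94° = 8.2 m.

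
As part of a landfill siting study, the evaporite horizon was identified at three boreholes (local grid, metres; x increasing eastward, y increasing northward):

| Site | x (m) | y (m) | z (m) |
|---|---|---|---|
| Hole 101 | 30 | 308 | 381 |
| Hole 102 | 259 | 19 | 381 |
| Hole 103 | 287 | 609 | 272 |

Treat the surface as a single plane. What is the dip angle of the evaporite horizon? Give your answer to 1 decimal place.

15.7°

Two edge vectors: Hole 101→Hole 102 = (229, -289, 0), Hole 101→Hole 103 = (257, 301, -109).
Normal n = (Hole 101→Hole 102) × (Hole 101→Hole 103) = (31501, 24961, 143202).
So ∂z/∂x = −n_x/n_z = −0.21998 and ∂z/∂y = −n_y/n_z = −0.17431.
Gradient magnitude |∇z| = √(a² + b²) = √(0.04839 + 0.03038) = 0.28066.
True dip = arctan(0.28066) = 15.7°, dipping toward NE (azimuth ≈ 052°).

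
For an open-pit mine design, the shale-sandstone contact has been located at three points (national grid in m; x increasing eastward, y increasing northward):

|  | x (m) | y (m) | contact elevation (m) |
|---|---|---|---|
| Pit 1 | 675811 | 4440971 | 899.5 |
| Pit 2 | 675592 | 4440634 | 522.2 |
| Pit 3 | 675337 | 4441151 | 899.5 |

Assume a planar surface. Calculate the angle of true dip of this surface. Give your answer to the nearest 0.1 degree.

43.8°

Let the plane be z = a·x + b·y + c.
Pit 2−Pit 1: −219a − 337b = −377.3;  Pit 3−Pit 1: −474a + 180b = 0.
Solving gives a = 0.34101, b = 0.89798.
Gradient magnitude |∇z| = √(a² + b²) = √(0.11628 + 0.80637) = 0.96055.
True dip = arctan(0.96055) = 43.8°, dipping toward SSW (azimuth ≈ 201°).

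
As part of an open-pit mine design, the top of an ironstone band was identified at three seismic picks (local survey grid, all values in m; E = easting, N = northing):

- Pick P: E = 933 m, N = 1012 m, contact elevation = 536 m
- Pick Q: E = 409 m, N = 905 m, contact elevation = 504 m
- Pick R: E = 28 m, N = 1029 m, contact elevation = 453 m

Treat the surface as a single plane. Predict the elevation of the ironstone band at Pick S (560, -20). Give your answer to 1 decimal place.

644.6 m

Let the plane be z = a·E + b·N + c.
Pick Q−Pick P: −524a − 107b = −32;  Pick R−Pick P: −905a + 17b = −83.
Solving gives a = 0.089131, b = −0.137428.
Then c = 536 − a·933 − b·1012 = 591.92.
At (560, -20): z = 49.9 + 2.7 + 591.92 = 644.6 m.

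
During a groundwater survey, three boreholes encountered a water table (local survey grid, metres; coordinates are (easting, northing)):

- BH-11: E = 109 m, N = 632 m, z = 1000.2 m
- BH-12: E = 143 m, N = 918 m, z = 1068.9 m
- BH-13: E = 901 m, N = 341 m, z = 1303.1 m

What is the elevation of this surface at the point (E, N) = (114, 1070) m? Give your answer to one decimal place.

1084.2 m

Let the plane be z = a·E + b·N + c.
BH-12−BH-11: 34a + 286b = 68.7;  BH-13−BH-11: 792a − 291b = 302.9.
Solving gives a = 0.451008, b = 0.186593.
Then c = 1000.2 − a·109 − b·632 = 833.11.
At (114, 1070): z = 51.4 + 199.7 + 833.11 = 1084.2 m.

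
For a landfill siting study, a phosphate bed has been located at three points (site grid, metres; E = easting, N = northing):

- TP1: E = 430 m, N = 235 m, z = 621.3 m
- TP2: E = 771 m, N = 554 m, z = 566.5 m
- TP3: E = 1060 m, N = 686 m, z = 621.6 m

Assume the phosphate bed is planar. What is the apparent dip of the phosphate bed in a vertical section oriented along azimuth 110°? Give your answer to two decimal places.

Two edge vectors: TP1→TP2 = (341, 319, -54.8), TP1→TP3 = (630, 451, 0.3).
Normal n = (TP1→TP2) × (TP1→TP3) = (24810.5, -34626.3, -47179).
So ∂z/∂E = −n_x/n_z = 0.52588 and ∂z/∂N = −n_y/n_z = −0.73393.
Unit vector along 110° is (sin 110°, cos 110°) = (0.9397, -0.3420).
Slope in that direction = a·(0.9397) + b·(-0.3420) = 0.74519.
Apparent dip = arctan|0.74519| = 36.69° (true dip is 42.1°, so apparent ≤ true as expected).

36.69°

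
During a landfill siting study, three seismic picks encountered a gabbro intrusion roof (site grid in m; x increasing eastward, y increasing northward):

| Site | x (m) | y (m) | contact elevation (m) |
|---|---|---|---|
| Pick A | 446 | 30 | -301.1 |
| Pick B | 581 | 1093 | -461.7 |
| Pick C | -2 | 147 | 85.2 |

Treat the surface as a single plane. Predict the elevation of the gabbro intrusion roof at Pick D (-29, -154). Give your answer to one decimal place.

Two edge vectors: Pick A→Pick B = (135, 1063, -160.6), Pick A→Pick C = (-448, 117, 386.3).
Normal n = (Pick A→Pick B) × (Pick A→Pick C) = (429427.1, 19798.3, 492019).
So ∂z/∂x = −n_x/n_z = −0.872786 and ∂z/∂y = −n_y/n_z = −0.040239.
Intercept c from Pick A: -301.1 + 389.26 + 1.21 = 89.37.
At (-29, -154): z = 25.3 + 6.2 + 89.37 = 120.9 m.

120.9 m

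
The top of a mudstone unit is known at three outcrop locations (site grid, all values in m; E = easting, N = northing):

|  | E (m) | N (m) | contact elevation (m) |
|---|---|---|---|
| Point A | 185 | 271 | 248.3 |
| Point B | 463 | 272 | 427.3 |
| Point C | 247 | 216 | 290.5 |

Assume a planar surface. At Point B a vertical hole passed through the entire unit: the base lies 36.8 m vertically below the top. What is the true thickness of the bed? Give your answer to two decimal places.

30.92 m

Two edge vectors: Point A→Point B = (278, 1, 179), Point A→Point C = (62, -55, 42.2).
Normal n = (Point A→Point B) × (Point A→Point C) = (9887.2, -633.6, -15352).
So ∂z/∂E = −n_x/n_z = 0.64403 and ∂z/∂N = −n_y/n_z = −0.04127.
|∇z| = √(a²+b²) = 0.64535, so dip δ = arctan(0.64535) = 32.84°.
True thickness = vertical thickness × cos δ = 36.8 × cos 32.84° = 30.92 m.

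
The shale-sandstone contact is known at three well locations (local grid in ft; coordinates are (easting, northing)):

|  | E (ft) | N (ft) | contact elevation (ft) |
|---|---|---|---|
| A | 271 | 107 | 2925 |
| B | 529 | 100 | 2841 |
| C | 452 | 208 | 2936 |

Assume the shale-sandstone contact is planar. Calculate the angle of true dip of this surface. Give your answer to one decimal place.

36.1°

Let the plane be z = a·E + b·N + c.
B−A: 258a − 7b = −84;  C−A: 181a + 101b = 11.
Solving gives a = −0.30767, b = 0.66027.
Gradient magnitude |∇z| = √(a² + b²) = √(0.09466 + 0.43596) = 0.72844.
True dip = arctan(0.72844) = 36.1°, dipping toward SSE (azimuth ≈ 155°).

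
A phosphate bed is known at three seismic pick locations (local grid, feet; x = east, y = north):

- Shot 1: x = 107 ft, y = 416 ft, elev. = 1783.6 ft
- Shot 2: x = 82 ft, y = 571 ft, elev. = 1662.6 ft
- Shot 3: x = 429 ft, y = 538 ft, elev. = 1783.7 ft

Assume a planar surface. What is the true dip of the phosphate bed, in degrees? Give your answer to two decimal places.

Two edge vectors: Shot 1→Shot 2 = (-25, 155, -121), Shot 1→Shot 3 = (322, 122, 0.1).
Normal n = (Shot 1→Shot 2) × (Shot 1→Shot 3) = (14777.5, -38959.5, -52960).
So ∂z/∂x = −n_x/n_z = 0.27903 and ∂z/∂y = −n_y/n_z = −0.73564.
Gradient magnitude |∇z| = √(a² + b²) = √(0.07786 + 0.54117) = 0.78678.
True dip = arctan(0.78678) = 38.20°, dipping toward NNW (azimuth ≈ 339°).

38.20°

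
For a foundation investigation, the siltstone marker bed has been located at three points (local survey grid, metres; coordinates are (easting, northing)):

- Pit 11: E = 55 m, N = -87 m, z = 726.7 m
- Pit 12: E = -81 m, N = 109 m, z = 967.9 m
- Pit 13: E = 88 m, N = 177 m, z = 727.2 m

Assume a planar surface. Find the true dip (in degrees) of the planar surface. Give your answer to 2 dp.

56.53°

Let the plane be z = a·E + b·N + c.
Pit 12−Pit 11: −136a + 196b = 241.2;  Pit 13−Pit 11: 33a + 264b = 0.5.
Solving gives a = −1.50049, b = 0.18946.
Gradient magnitude |∇z| = √(a² + b²) = √(2.25147 + 0.03589) = 1.51240.
True dip = arctan(1.51240) = 56.53°, dipping toward E (azimuth ≈ 097°).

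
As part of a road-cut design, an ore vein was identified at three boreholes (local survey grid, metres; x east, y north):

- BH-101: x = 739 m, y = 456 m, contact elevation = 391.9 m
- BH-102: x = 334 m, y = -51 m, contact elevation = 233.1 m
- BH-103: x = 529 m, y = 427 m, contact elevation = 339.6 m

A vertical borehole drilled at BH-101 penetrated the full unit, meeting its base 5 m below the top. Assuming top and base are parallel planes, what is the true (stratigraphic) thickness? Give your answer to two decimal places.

4.83 m

Let the plane be z = a·x + b·y + c.
BH-102−BH-101: −405a − 507b = −158.8;  BH-103−BH-101: −210a − 29b = −52.3.
Solving gives a = 0.23131, b = 0.12844.
|∇z| = √(a²+b²) = 0.26458, so dip δ = arctan(0.26458) = 14.82°.
True thickness = vertical thickness × cos δ = 5 × cos 14.82° = 4.83 m.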